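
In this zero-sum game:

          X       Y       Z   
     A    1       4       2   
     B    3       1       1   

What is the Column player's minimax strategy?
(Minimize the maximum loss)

Column should play Z, value = 2

Work:
Column player minimizes Row's maximum payoff:
Column X: max payoff to Row = 3
Column Y: max payoff to Row = 4
Column Z: max payoff to Row = 2
Minimum is 2, achieved by column Z.
Minimax strategy: Z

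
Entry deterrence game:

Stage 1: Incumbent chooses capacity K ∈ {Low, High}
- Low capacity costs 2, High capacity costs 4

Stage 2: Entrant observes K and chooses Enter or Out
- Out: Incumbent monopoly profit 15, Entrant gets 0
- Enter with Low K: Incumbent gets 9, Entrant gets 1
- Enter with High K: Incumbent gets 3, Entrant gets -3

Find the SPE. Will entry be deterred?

SPE: (High, Enter|Low, Out|High); Entry deterred. Incumbent net profit = 11

Work:
After Low K: Entrant enters (1 > 0)
After High K: Entrant stays out (-3 < 0)
Incumbent: Low → 9−2=7, High → 15−4=11
Incumbent chooses High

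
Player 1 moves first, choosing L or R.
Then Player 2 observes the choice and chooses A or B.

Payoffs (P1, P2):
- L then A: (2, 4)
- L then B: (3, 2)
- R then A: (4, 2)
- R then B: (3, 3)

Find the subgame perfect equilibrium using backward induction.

P1 plays R, P2 plays A after L and B after R; Payoff (3, 3)

Work:
Backward induction:
After L: P2 chooses A → P1 gets 2
After R: P2 chooses B → P1 gets 3
P1 chooses R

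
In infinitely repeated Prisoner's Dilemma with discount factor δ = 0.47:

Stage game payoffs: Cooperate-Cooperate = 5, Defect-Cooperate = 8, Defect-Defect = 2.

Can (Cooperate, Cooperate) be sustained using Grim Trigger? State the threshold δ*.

δ* = 0.5; since δ = 0.47 < 0.5, cooperation cannot be sustained

Work:
For Grim Trigger:
Cooperate forever: 5/(1-δ)
Defect then punished: 8 + 2·δ/(1-δ)
Need: 5/(1-δ) ≥ 8 + 2·δ/(1-δ)
Solving: δ ≥ (T-R)/(T-P) = (8-5)/(8-2) = 0.5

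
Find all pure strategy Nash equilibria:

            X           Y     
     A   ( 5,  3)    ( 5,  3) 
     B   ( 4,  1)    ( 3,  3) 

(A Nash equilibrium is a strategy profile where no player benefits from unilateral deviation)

Nash equilibrium: (A, X), (A, Y)

Work:
Best responses:
  P1 vs X: payoffs [5, 4] → best response A (payoff 5)
  P1 vs Y: payoffs [5, 3] → best response A (payoff 5)
  P2 vs A: payoffs [3, 3] → best response X/Y (payoff 3)
  P2 vs B: payoffs [1, 3] → best response Y (payoff 3)
Mutual best responses: (A,X), (A,Y) → Nash equilibria.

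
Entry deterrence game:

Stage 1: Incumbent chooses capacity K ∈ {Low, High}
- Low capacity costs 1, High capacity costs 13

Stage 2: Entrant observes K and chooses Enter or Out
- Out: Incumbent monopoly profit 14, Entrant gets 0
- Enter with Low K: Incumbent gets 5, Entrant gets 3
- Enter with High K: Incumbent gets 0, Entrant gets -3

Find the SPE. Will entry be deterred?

SPE: (Low, Enter|Low, Out|High); Entry not deterred. Incumbent net profit = 4, Entrant gets 3

Work:
After Low K: Entrant enters (3 > 0)
After High K: Entrant stays out (-3 < 0)
Incumbent: Low → 5−1=4, High → 14−13=1
Incumbent chooses Low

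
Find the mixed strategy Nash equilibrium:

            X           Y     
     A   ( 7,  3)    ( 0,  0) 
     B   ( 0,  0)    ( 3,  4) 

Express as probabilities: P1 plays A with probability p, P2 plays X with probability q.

p = 0.5714, q = 0.3

Work:
Find probabilities that make opponent indifferent:
P2 chooses q to make P1 indifferent between A and B
P1 chooses p to make P2 indifferent between X and Y
Mixed NE: P1 plays (A: 0.5714, B: 0.4286), P2 plays (X: 0.3, Y: 0.7)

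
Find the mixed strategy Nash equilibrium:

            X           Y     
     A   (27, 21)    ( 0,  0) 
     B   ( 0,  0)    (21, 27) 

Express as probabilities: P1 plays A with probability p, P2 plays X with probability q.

p = 0.5625, q = 0.4375

Work:
Find probabilities that make opponent indifferent:
P2 chooses q to make P1 indifferent between A and B
P1 chooses p to make P2 indifferent between X and Y
Mixed NE: P1 plays (A: 0.5625, B: 0.4375), P2 plays (X: 0.4375, Y: 0.5625)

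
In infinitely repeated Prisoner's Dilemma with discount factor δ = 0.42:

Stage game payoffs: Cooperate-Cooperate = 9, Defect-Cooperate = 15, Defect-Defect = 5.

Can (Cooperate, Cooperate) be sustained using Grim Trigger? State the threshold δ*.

δ* = 0.6; since δ = 0.42 < 0.6, cooperation cannot be sustained

Work:
For Grim Trigger:
Cooperate forever: 9/(1-δ)
Defect then punished: 15 + 5·δ/(1-δ)
Need: 9/(1-δ) ≥ 15 + 5·δ/(1-δ)
Solving: δ ≥ (T-R)/(T-P) = (15-9)/(15-5) = 0.6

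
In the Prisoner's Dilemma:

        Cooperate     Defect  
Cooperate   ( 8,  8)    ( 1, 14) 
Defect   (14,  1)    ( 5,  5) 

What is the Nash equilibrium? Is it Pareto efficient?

(Defect, Defect) is NE; not Pareto efficient

Work:
Defect dominates Cooperate for both players:
If P2 cooperates: Defect (14) > Cooperate (8)
If P2 defects: Defect (5) > Cooperate (1)
NE: (Defect, Defect) with payoff (5, 5)
But (Cooperate, Cooperate) = (8, 8) Pareto dominates (5, 5)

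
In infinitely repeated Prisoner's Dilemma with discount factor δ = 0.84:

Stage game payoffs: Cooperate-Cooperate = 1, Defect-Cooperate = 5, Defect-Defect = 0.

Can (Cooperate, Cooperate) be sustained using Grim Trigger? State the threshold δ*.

δ* = 0.8; since δ = 0.84 ≥ 0.8, cooperation can be sustained

Work:
For Grim Trigger:
Cooperate forever: 1/(1-δ)
Defect then punished: 5 + 0·δ/(1-δ)
Need: 1/(1-δ) ≥ 5 + 0·δ/(1-δ)
Solving: δ ≥ (T-R)/(T-P) = (5-1)/(5-0) = 0.8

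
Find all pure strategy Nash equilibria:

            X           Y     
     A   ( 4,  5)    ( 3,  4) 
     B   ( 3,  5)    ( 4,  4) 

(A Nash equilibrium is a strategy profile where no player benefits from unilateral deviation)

Nash equilibrium: (A, X)

Work:
Best responses:
  P1 vs X: payoffs [4, 3] → best response A (payoff 4)
  P1 vs Y: payoffs [3, 4] → best response B (payoff 4)
  P2 vs A: payoffs [5, 4] → best response X (payoff 5)
  P2 vs B: payoffs [5, 4] → best response X (payoff 5)
Mutual best responses: (A,X) → Nash equilibria.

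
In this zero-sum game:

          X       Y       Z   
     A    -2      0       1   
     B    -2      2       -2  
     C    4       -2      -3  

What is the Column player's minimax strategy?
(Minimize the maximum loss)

Column should play Z, value = 1

Work:
Column player minimizes Row's maximum payoff:
Column X: max payoff to Row = 4
Column Y: max payoff to Row = 2
Column Z: max payoff to Row = 1
Minimum is 1, achieved by column Z.
Minimax strategy: Z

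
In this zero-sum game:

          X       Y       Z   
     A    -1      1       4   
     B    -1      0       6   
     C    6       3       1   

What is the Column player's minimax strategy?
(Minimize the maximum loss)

Column should play Y, value = 3

Work:
Column player minimizes Row's maximum payoff:
Column X: max payoff to Row = 6
Column Y: max payoff to Row = 3
Column Z: max payoff to Row = 6
Minimum is 3, achieved by column Y.
Minimax strategy: Y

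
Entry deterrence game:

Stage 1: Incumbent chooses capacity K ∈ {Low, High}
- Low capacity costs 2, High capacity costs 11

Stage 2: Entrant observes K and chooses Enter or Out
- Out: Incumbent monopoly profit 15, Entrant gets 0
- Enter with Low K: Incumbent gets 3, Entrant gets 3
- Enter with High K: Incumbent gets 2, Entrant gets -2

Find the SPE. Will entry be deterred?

SPE: (High, Enter|Low, Out|High); Entry deterred. Incumbent net profit = 4

Work:
After Low K: Entrant enters (3 > 0)
After High K: Entrant stays out (-2 < 0)
Incumbent: Low → 3−2=1, High → 15−11=4
Incumbent chooses High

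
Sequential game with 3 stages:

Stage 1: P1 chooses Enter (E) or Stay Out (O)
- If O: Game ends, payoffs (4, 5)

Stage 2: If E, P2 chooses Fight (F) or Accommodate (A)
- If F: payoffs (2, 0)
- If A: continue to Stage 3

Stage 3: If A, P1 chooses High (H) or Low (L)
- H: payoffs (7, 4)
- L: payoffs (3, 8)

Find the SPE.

SPE: (E, A, H); Outcome (7, 4)

Work:
Stage 3: P1 chooses H (7 vs 3)
Stage 2: P2: F->0, A->4 (anticipating H). Choose A
Stage 1: P1: O->4, E->7 (anticipating A, H). Choose E
SPE path: E -> A -> H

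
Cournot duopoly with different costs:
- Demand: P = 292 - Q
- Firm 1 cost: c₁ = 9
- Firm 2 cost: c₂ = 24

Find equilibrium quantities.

q₁* = 99.33, q₂* = 84.33

Work:
Reaction: q₁ = (292 - 9 - q₂)/2
Reaction: q₂ = (292 - 24 - q₁)/2
Solve simultaneously:
q₁* = (292 - 2×9 + 24)/3 = 99.33
q₂* = (292 - 2×24 + 9)/3 = 84.33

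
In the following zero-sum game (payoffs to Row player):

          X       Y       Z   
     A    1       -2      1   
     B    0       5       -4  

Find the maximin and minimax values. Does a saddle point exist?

Maximin = -2, Minimax = 1, Saddle: False

Work:
Row minimums: [-2, -4] → maximin = -2
Column maximums: [1, 5, 1] → minimax = 1
No saddle point (maximin ≠ minimax). Mixed strategy needed.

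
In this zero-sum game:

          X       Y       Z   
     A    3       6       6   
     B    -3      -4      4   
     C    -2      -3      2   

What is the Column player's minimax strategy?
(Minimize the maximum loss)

Column should play X, value = 3

Work:
Column player minimizes Row's maximum payoff:
Column X: max payoff to Row = 3
Column Y: max payoff to Row = 6
Column Z: max payoff to Row = 6
Minimum is 3, achieved by column X.
Minimax strategy: X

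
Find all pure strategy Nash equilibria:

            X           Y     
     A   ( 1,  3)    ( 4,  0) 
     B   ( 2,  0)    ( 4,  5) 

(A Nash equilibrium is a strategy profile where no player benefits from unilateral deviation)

Nash equilibrium: (B, Y)

Work:
Best responses:
  P1 vs X: payoffs [1, 2] → best response B (payoff 2)
  P1 vs Y: payoffs [4, 4] → best response A/B (payoff 4)
  P2 vs A: payoffs [3, 0] → best response X (payoff 3)
  P2 vs B: payoffs [0, 5] → best response Y (payoff 5)
Mutual best responses: (B,Y) → Nash equilibria.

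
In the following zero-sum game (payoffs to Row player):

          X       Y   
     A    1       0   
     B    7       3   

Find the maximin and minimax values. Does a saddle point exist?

Maximin = 3, Minimax = 3, Saddle: True

Work:
Row minimums: [0, 3] → maximin = 3
Column maximums: [7, 3] → minimax = 3
Saddle point exists! Game value = 3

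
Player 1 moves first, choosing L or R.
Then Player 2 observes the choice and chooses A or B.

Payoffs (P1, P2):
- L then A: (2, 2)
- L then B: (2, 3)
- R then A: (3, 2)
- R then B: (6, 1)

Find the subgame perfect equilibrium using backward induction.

P1 plays R, P2 plays B after L and A after R; Payoff (3, 2)

Work:
Backward induction:
After L: P2 chooses B → P1 gets 2
After R: P2 chooses A → P1 gets 3
P1 chooses R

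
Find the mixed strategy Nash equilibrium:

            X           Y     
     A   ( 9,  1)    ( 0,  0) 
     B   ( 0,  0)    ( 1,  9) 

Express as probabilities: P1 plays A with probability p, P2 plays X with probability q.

p = 0.9, q = 0.1

Work:
Find probabilities that make opponent indifferent:
P2 chooses q to make P1 indifferent between A and B
P1 chooses p to make P2 indifferent between X and Y
Mixed NE: P1 plays (A: 0.9, B: 0.1), P2 plays (X: 0.1, Y: 0.9)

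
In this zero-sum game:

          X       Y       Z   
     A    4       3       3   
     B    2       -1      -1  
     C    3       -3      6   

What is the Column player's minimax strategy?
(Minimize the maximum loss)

Column should play Y, value = 3

Work:
Column player minimizes Row's maximum payoff:
Column X: max payoff to Row = 4
Column Y: max payoff to Row = 3
Column Z: max payoff to Row = 6
Minimum is 3, achieved by column Y.
Minimax strategy: Y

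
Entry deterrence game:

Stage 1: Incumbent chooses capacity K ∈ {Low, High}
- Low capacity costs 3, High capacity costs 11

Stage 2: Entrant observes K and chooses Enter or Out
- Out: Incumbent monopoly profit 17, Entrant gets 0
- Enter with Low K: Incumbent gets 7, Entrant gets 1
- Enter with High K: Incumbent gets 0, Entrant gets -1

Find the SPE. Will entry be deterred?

SPE: (High, Enter|Low, Out|High); Entry deterred. Incumbent net profit = 6

Work:
After Low K: Entrant enters (1 > 0)
After High K: Entrant stays out (-1 < 0)
Incumbent: Low → 7−3=4, High → 17−11=6
Incumbent chooses High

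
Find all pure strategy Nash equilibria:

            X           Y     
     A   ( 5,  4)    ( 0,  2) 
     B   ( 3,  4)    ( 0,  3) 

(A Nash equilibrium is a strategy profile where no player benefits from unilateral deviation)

Nash equilibrium: (A, X)

Work:
Best responses:
  P1 vs X: payoffs [5, 3] → best response A (payoff 5)
  P1 vs Y: payoffs [0, 0] → best response A/B (payoff 0)
  P2 vs A: payoffs [4, 2] → best response X (payoff 4)
  P2 vs B: payoffs [4, 3] → best response X (payoff 4)
Mutual best responses: (A,X) → Nash equilibria.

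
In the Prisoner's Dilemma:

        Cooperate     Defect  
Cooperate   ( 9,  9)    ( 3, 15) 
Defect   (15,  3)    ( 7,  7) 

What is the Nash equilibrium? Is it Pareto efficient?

(Defect, Defect) is NE; not Pareto efficient

Work:
Defect dominates Cooperate for both players:
If P2 cooperates: Defect (15) > Cooperate (9)
If P2 defects: Defect (7) > Cooperate (3)
NE: (Defect, Defect) with payoff (7, 7)
But (Cooperate, Cooperate) = (9, 9) Pareto dominates (7, 7)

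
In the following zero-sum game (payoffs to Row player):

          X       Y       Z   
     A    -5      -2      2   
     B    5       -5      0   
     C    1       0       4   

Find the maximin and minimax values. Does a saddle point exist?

Maximin = 0, Minimax = 0, Saddle: True

Work:
Row minimums: [-5, -5, 0] → maximin = 0
Column maximums: [5, 0, 4] → minimax = 0
Saddle point exists! Game value = 0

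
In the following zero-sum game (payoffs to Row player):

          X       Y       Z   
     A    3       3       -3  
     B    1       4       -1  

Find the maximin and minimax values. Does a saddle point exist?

Maximin = -1, Minimax = -1, Saddle: True

Work:
Row minimums: [-3, -1] → maximin = -1
Column maximums: [3, 4, -1] → minimax = -1
Saddle point exists! Game value = -1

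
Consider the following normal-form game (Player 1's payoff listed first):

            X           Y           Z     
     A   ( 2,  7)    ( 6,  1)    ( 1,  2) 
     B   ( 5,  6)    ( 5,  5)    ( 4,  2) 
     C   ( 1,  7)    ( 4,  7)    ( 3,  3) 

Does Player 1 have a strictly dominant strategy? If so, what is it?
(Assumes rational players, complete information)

No strictly dominant strategy exists for Player 1

Work:
A strategy strictly dominates another if it gives a strictly higher payoff against every opponent action. Compare each pair of P1's strategies column-by-column:
  A vs B: [2 vs 5, 6 vs 5, 1 vs 4] → A does not strictly dominate B (column X: 2 ≤ 5)
  A vs C: [2 vs 1, 6 vs 4, 1 vs 3] → A does not strictly dominate C (column Z: 1 ≤ 3)
  B vs A: [5 vs 2, 5 vs 6, 4 vs 1] → B does not strictly dominate A (column Y: 5 ≤ 6)
  B vs C: [5 vs 1, 5 vs 4, 4 vs 3] → B strictly dominates C
  C vs A: [1 vs 2, 4 vs 6, 3 vs 1] → C does not strictly dominate A (column X: 1 ≤ 2)
  C vs B: [1 vs 5, 4 vs 5, 3 vs 4] → C does not strictly dominate B (column X: 1 ≤ 5)
No single strategy strictly dominates all others → no strictly dominant strategy.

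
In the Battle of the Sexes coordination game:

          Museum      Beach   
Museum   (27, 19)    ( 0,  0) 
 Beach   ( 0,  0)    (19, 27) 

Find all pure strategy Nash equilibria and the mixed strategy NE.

Pure NE: (Museum, Museum) and (Beach, Beach); Mixed NE: p = 0.587, q = 0.413

Work:
Check pure NE:
(Museum, Museum): (27, 19) - no unilateral deviation beneficial
(Beach, Beach): (19, 27) - no unilateral deviation beneficial
Mixed NE: P1 plays Museum with p = 0.587, P2 plays Museum with q = 0.413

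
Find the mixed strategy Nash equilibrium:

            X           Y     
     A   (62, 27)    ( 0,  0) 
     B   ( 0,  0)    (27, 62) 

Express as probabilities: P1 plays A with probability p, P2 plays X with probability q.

p = 0.6966, q = 0.3034

Work:
Find probabilities that make opponent indifferent:
P2 chooses q to make P1 indifferent between A and B
P1 chooses p to make P2 indifferent between X and Y
Mixed NE: P1 plays (A: 0.6966, B: 0.3034), P2 plays (X: 0.3034, Y: 0.6966)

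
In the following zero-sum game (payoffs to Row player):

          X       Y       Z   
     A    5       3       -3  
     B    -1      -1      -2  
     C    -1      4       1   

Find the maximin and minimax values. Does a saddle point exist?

Maximin = -1, Minimax = 1, Saddle: False

Work:
Row minimums: [-3, -2, -1] → maximin = -1
Column maximums: [5, 4, 1] → minimax = 1
No saddle point (maximin ≠ minimax). Mixed strategy needed.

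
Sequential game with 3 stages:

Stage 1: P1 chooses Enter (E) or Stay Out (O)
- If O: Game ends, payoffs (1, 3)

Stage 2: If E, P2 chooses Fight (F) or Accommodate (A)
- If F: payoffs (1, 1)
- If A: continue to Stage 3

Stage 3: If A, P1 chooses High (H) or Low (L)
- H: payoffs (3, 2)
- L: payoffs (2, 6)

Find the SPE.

SPE: (E, A, H); Outcome (3, 2)

Work:
Stage 3: P1 chooses H (3 vs 2)
Stage 2: P2: F->1, A->2 (anticipating H). Choose A
Stage 1: P1: O->1, E->3 (anticipating A, H). Choose E
SPE path: E -> A -> H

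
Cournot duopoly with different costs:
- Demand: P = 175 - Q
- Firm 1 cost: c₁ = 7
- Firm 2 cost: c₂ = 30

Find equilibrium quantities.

q₁* = 63.67, q₂* = 40.67

Work:
Reaction: q₁ = (175 - 7 - q₂)/2
Reaction: q₂ = (175 - 30 - q₁)/2
Solve simultaneously:
q₁* = (175 - 2×7 + 30)/3 = 63.67
q₂* = (175 - 2×30 + 7)/3 = 40.67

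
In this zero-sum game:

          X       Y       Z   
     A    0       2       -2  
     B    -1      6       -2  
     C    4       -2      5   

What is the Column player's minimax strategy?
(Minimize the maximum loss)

Column should play X, value = 4

Work:
Column player minimizes Row's maximum payoff:
Column X: max payoff to Row = 4
Column Y: max payoff to Row = 6
Column Z: max payoff to Row = 5
Minimum is 4, achieved by column X.
Minimax strategy: X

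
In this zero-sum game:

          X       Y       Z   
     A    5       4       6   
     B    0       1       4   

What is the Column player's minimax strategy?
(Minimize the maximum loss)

Column should play Y, value = 4

Work:
Column player minimizes Row's maximum payoff:
Column X: max payoff to Row = 5
Column Y: max payoff to Row = 4
Column Z: max payoff to Row = 6
Minimum is 4, achieved by column Y.
Minimax strategy: Y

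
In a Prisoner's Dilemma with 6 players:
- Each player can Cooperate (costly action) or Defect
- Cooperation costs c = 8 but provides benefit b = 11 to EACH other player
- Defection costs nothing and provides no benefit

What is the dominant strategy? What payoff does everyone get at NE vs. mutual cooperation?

Dominant: Defect; NE payoff = 0; Coop payoff = 47

Work:
Defect dominates (saves cost c = 8, benefit to others is external)
NE: All defect → everyone gets 0
If all cooperate: each receives (5)×11 - 8 = 47
Social dilemma: 47 > 0 but NE gives 0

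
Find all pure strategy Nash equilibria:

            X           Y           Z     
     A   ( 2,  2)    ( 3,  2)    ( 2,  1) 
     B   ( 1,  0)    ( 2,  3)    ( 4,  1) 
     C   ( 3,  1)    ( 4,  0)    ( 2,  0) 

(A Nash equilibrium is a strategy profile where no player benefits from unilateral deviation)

Nash equilibrium: (C, X)

Work:
Best responses:
  P1 vs X: payoffs [2, 1, 3] → best response C (payoff 3)
  P1 vs Y: payoffs [3, 2, 4] → best response C (payoff 4)
  P1 vs Z: payoffs [2, 4, 2] → best response B (payoff 4)
  P2 vs A: payoffs [2, 2, 1] → best response X/Y (payoff 2)
  P2 vs B: payoffs [0, 3, 1] → best response Y (payoff 3)
  P2 vs C: payoffs [1, 0, 0] → best response X (payoff 1)
Mutual best responses: (C,X) → Nash equilibria.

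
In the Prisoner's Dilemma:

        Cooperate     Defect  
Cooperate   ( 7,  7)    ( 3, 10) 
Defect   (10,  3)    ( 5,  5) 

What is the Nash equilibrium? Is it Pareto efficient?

(Defect, Defect) is NE; not Pareto efficient

Work:
Defect dominates Cooperate for both players:
If P2 cooperates: Defect (10) > Cooperate (7)
If P2 defects: Defect (5) > Cooperate (3)
NE: (Defect, Defect) with payoff (5, 5)
But (Cooperate, Cooperate) = (7, 7) Pareto dominates (5, 5)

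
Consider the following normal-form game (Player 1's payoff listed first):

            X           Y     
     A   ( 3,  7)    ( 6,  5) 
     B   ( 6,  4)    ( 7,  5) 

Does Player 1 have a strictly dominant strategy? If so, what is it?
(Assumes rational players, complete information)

Yes, Player 1's strictly dominant strategy is B

Work:
A strategy strictly dominates another if it gives a strictly higher payoff against every opponent action. Compare each pair of P1's strategies column-by-column:
  A vs B: [3 vs 6, 6 vs 7] → A does not strictly dominate B (column X: 3 ≤ 6)
  B vs A: [6 vs 3, 7 vs 6] → B strictly dominates A
B strictly dominates every other strategy → strictly dominant.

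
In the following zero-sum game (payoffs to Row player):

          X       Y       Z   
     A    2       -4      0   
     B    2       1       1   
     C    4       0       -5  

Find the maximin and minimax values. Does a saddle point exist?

Maximin = 1, Minimax = 1, Saddle: True

Work:
Row minimums: [-4, 1, -5] → maximin = 1
Column maximums: [4, 1, 1] → minimax = 1
Saddle point exists! Game value = 1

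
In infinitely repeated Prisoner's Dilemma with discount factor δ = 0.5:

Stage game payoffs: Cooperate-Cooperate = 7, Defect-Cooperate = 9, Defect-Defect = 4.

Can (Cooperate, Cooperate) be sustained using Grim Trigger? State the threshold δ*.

δ* = 0.4; since δ = 0.5 ≥ 0.4, cooperation can be sustained

Work:
For Grim Trigger:
Cooperate forever: 7/(1-δ)
Defect then punished: 9 + 4·δ/(1-δ)
Need: 7/(1-δ) ≥ 9 + 4·δ/(1-δ)
Solving: δ ≥ (T-R)/(T-P) = (9-7)/(9-4) = 0.4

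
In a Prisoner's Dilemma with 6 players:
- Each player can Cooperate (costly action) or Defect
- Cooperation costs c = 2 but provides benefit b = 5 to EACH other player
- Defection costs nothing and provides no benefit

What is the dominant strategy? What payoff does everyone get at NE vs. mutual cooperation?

Dominant: Defect; NE payoff = 0; Coop payoff = 23

Work:
Defect dominates (saves cost c = 2, benefit to others is external)
NE: All defect → everyone gets 0
If all cooperate: each receives (5)×5 - 2 = 23
Social dilemma: 23 > 0 but NE gives 0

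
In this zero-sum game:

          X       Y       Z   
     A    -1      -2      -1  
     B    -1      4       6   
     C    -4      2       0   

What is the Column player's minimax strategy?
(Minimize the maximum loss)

Column should play X, value = -1

Work:
Column player minimizes Row's maximum payoff:
Column X: max payoff to Row = -1
Column Y: max payoff to Row = 4
Column Z: max payoff to Row = 6
Minimum is -1, achieved by column X.
Minimax strategy: X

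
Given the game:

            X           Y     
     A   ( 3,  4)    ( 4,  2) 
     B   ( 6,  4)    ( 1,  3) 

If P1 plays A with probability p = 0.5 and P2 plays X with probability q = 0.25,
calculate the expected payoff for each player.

E[P1] = 3.0, E[P2] = 2.875

Work:
E[P1] = p·q·π₁(A,X) + p·(1-q)·π₁(A,Y) + (1-p)·q·π₁(B,X) + (1-p)·(1-q)·π₁(B,Y)
= 0.5·0.25·3 + 0.5·0.75·4 + 0.5·0.25·6 + 0.5·0.75·1
= 3.0

E[P2] = 2.875 (similar calculation)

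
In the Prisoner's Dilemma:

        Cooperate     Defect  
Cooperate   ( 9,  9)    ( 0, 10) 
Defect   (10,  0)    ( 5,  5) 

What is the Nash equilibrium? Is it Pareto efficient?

(Defect, Defect) is NE; not Pareto efficient

Work:
Defect dominates Cooperate for both players:
If P2 cooperates: Defect (10) > Cooperate (9)
If P2 defects: Defect (5) > Cooperate (0)
NE: (Defect, Defect) with payoff (5, 5)
But (Cooperate, Cooperate) = (9, 9) Pareto dominates (5, 5)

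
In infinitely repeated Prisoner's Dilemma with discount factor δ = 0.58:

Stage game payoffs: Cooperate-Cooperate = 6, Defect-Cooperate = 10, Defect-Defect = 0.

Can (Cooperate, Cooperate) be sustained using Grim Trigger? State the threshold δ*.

δ* = 0.4; since δ = 0.58 ≥ 0.4, cooperation can be sustained

Work:
For Grim Trigger:
Cooperate forever: 6/(1-δ)
Defect then punished: 10 + 0·δ/(1-δ)
Need: 6/(1-δ) ≥ 10 + 0·δ/(1-δ)
Solving: δ ≥ (T-R)/(T-P) = (10-6)/(10-0) = 0.4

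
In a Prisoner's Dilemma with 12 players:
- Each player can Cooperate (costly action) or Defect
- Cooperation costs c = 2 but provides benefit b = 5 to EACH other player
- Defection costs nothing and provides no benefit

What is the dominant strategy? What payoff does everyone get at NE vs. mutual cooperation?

Dominant: Defect; NE payoff = 0; Coop payoff = 53

Work:
Defect dominates (saves cost c = 2, benefit to others is external)
NE: All defect → everyone gets 0
If all cooperate: each receives (11)×5 - 2 = 53
Social dilemma: 53 > 0 but NE gives 0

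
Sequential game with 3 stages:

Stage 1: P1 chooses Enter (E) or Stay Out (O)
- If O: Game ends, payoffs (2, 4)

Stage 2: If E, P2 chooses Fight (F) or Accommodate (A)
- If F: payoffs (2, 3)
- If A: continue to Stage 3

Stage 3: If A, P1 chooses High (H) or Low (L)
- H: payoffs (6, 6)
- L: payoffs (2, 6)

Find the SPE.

SPE: (E, A, H); Outcome (6, 6)

Work:
Stage 3: P1 chooses H (6 vs 2)
Stage 2: P2: F->3, A->6 (anticipating H). Choose A
Stage 1: P1: O->2, E->6 (anticipating A, H). Choose E
SPE path: E -> A -> H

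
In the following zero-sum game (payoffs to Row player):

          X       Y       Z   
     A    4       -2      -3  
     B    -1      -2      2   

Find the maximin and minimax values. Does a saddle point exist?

Maximin = -2, Minimax = -2, Saddle: True

Work:
Row minimums: [-3, -2] → maximin = -2
Column maximums: [4, -2, 2] → minimax = -2
Saddle point exists! Game value = -2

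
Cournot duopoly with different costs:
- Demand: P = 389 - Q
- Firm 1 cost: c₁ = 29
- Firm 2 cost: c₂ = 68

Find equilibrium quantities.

q₁* = 133.0, q₂* = 94.0

Work:
Reaction: q₁ = (389 - 29 - q₂)/2
Reaction: q₂ = (389 - 68 - q₁)/2
Solve simultaneously:
q₁* = (389 - 2×29 + 68)/3 = 133.0
q₂* = (389 - 2×68 + 29)/3 = 94.0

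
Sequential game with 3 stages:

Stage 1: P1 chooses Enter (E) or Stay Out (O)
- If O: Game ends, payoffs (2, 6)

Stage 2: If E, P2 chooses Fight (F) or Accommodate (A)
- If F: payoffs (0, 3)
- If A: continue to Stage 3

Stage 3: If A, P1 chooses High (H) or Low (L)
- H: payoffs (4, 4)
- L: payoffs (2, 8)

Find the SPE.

SPE: (E, A, H); Outcome (4, 4)

Work:
Stage 3: P1 chooses H (4 vs 2)
Stage 2: P2: F->3, A->4 (anticipating H). Choose A
Stage 1: P1: O->2, E->4 (anticipating A, H). Choose E
SPE path: E -> A -> H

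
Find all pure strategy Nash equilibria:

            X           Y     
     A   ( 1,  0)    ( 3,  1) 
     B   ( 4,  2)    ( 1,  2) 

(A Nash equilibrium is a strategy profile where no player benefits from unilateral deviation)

Nash equilibrium: (A, Y), (B, X)

Work:
Best responses:
  P1 vs X: payoffs [1, 4] → best response B (payoff 4)
  P1 vs Y: payoffs [3, 1] → best response A (payoff 3)
  P2 vs A: payoffs [0, 1] → best response Y (payoff 1)
  P2 vs B: payoffs [2, 2] → best response X/Y (payoff 2)
Mutual best responses: (A,Y), (B,X) → Nash equilibria.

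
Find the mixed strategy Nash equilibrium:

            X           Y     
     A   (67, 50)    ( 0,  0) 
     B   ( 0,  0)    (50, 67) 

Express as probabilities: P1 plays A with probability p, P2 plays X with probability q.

p = 0.5726, q = 0.4274

Work:
Find probabilities that make opponent indifferent:
P2 chooses q to make P1 indifferent between A and B
P1 chooses p to make P2 indifferent between X and Y
Mixed NE: P1 plays (A: 0.5726, B: 0.4274), P2 plays (X: 0.4274, Y: 0.5726)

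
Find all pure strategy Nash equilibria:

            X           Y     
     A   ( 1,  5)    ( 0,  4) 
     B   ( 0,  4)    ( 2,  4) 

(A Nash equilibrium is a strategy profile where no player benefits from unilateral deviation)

Nash equilibrium: (A, X), (B, Y)

Work:
Best responses:
  P1 vs X: payoffs [1, 0] → best response A (payoff 1)
  P1 vs Y: payoffs [0, 2] → best response B (payoff 2)
  P2 vs A: payoffs [5, 4] → best response X (payoff 5)
  P2 vs B: payoffs [4, 4] → best response X/Y (payoff 4)
Mutual best responses: (A,X), (B,Y) → Nash equilibria.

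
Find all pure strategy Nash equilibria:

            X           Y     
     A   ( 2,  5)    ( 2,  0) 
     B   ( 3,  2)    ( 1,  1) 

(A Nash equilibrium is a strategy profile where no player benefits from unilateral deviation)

Nash equilibrium: (B, X)

Work:
Best responses:
  P1 vs X: payoffs [2, 3] → best response B (payoff 3)
  P1 vs Y: payoffs [2, 1] → best response A (payoff 2)
  P2 vs A: payoffs [5, 0] → best response X (payoff 5)
  P2 vs B: payoffs [2, 1] → best response X (payoff 2)
Mutual best responses: (B,X) → Nash equilibria.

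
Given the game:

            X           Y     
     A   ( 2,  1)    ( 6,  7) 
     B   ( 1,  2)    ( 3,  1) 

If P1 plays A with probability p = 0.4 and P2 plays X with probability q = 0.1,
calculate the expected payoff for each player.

E[P1] = 3.92, E[P2] = 3.22

Work:
E[P1] = p·q·π₁(A,X) + p·(1-q)·π₁(A,Y) + (1-p)·q·π₁(B,X) + (1-p)·(1-q)·π₁(B,Y)
= 0.4·0.1·2 + 0.4·0.9·6 + 0.6·0.1·1 + 0.6·0.9·3
= 3.92

E[P2] = 3.22 (similar calculation)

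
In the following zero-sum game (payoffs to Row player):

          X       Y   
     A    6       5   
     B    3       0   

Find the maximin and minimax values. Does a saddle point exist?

Maximin = 5, Minimax = 5, Saddle: True

Work:
Row minimums: [5, 0] → maximin = 5
Column maximums: [6, 5] → minimax = 5
Saddle point exists! Game value = 5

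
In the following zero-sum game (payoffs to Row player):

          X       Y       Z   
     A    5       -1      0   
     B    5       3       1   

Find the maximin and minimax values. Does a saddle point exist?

Maximin = 1, Minimax = 1, Saddle: True

Work:
Row minimums: [-1, 1] → maximin = 1
Column maximums: [5, 3, 1] → minimax = 1
Saddle point exists! Game value = 1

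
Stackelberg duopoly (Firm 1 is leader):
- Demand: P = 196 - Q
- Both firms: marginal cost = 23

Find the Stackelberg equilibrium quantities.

q₁* (leader) = 86.5, q₂* (follower) = 43.25

Work:
Follower's reaction: q₂ = (a - c - q₁)/2
Leader substitutes: π₁ = q₁·(a - q₁ - (a-c-q₁)/2 - c)
FOC: q₁* = (196 - 23)/2 = 86.50
Then: q₂* = (196 - 23 - 86.5)/2 = 43.25
Leader has first-mover advantage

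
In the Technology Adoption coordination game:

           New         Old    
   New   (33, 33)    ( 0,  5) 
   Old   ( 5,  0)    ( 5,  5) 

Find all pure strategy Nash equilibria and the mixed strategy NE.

Pure NE: (New, New) and (Old, Old); Mixed NE: p = 0.1515, q = 0.1515

Work:
Check pure NE:
(New, New): (33, 33) - no unilateral deviation beneficial
(Old, Old): (5, 5) - no unilateral deviation beneficial
Mixed NE: P1 plays New with p = 0.1515, P2 plays New with q = 0.1515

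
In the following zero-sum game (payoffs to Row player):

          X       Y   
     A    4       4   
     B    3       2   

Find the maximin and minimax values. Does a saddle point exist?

Maximin = 4, Minimax = 4, Saddle: True

Work:
Row minimums: [4, 2] → maximin = 4
Column maximums: [4, 4] → minimax = 4
Saddle point exists! Game value = 4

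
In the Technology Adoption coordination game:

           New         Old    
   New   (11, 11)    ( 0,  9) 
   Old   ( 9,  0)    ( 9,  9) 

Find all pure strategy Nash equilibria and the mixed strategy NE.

Pure NE: (New, New) and (Old, Old); Mixed NE: p = 0.8182, q = 0.8182

Work:
Check pure NE:
(New, New): (11, 11) - no unilateral deviation beneficial
(Old, Old): (9, 9) - no unilateral deviation beneficial
Mixed NE: P1 plays New with p = 0.8182, P2 plays New with q = 0.8182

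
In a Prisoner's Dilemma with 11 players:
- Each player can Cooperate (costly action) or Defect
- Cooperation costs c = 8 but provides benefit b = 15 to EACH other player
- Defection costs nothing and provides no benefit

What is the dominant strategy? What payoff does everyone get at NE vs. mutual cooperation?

Dominant: Defect; NE payoff = 0; Coop payoff = 142

Work:
Defect dominates (saves cost c = 8, benefit to others is external)
NE: All defect → everyone gets 0
If all cooperate: each receives (10)×15 - 8 = 142
Social dilemma: 142 > 0 but NE gives 0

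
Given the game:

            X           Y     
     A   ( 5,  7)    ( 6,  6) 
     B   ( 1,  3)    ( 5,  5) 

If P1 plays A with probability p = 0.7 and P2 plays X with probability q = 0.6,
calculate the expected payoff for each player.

E[P1] = 4.56, E[P2] = 5.76

Work:
E[P1] = p·q·π₁(A,X) + p·(1-q)·π₁(A,Y) + (1-p)·q·π₁(B,X) + (1-p)·(1-q)·π₁(B,Y)
= 0.7·0.6·5 + 0.7·0.4·6 + 0.3·0.6·1 + 0.3·0.4·5
= 4.56

E[P2] = 5.76 (similar calculation)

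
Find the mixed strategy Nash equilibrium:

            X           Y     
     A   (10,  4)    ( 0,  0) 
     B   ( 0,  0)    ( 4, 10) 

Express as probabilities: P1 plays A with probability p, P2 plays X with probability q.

p = 0.7143, q = 0.2857

Work:
Find probabilities that make opponent indifferent:
P2 chooses q to make P1 indifferent between A and B
P1 chooses p to make P2 indifferent between X and Y
Mixed NE: P1 plays (A: 0.7143, B: 0.2857), P2 plays (X: 0.2857, Y: 0.7143)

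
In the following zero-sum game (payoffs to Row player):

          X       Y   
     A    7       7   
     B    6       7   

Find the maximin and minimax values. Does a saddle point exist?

Maximin = 7, Minimax = 7, Saddle: True

Work:
Row minimums: [7, 6] → maximin = 7
Column maximums: [7, 7] → minimax = 7
Saddle point exists! Game value = 7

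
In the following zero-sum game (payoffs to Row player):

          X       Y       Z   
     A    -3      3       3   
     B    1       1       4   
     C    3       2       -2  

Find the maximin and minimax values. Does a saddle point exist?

Maximin = 1, Minimax = 3, Saddle: False

Work:
Row minimums: [-3, 1, -2] → maximin = 1
Column maximums: [3, 3, 4] → minimax = 3
No saddle point (maximin ≠ minimax). Mixed strategy needed.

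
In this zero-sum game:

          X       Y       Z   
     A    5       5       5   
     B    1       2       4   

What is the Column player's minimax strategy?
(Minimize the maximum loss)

Column should play X or Y or Z (all achieve the minimum), value = 5

Work:
Column player minimizes Row's maximum payoff:
Column X: max payoff to Row = 5
Column Y: max payoff to Row = 5
Column Z: max payoff to Row = 5
Minimum is 5, achieved by columns X, Y, Z (tied).
Each of X or Y or Z is a minimax strategy.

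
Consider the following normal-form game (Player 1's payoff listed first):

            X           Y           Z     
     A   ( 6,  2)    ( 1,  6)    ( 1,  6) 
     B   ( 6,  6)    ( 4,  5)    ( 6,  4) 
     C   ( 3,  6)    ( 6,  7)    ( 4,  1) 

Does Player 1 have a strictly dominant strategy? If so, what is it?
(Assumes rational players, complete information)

No strictly dominant strategy exists for Player 1

Work:
A strategy strictly dominates another if it gives a strictly higher payoff against every opponent action. Compare each pair of P1's strategies column-by-column:
  A vs B: [6 vs 6, 1 vs 4, 1 vs 6] → A does not strictly dominate B (column X: 6 ≤ 6)
  A vs C: [6 vs 3, 1 vs 6, 1 vs 4] → A does not strictly dominate C (column Y: 1 ≤ 6)
  B vs A: [6 vs 6, 4 vs 1, 6 vs 1] → B does not strictly dominate A (column X: 6 ≤ 6)
  B vs C: [6 vs 3, 4 vs 6, 6 vs 4] → B does not strictly dominate C (column Y: 4 ≤ 6)
  C vs A: [3 vs 6, 6 vs 1, 4 vs 1] → C does not strictly dominate A (column X: 3 ≤ 6)
  C vs B: [3 vs 6, 6 vs 4, 4 vs 6] → C does not strictly dominate B (column X: 3 ≤ 6)
No single strategy strictly dominates all others → no strictly dominant strategy.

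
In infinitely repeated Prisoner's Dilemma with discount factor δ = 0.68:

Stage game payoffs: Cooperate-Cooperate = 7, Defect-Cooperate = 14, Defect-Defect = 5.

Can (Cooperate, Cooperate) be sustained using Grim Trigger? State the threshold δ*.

δ* = 0.7778; since δ = 0.68 < 0.7778, cooperation cannot be sustained

Work:
For Grim Trigger:
Cooperate forever: 7/(1-δ)
Defect then punished: 14 + 5·δ/(1-δ)
Need: 7/(1-δ) ≥ 14 + 5·δ/(1-δ)
Solving: δ ≥ (T-R)/(T-P) = (14-7)/(14-5) = 0.7778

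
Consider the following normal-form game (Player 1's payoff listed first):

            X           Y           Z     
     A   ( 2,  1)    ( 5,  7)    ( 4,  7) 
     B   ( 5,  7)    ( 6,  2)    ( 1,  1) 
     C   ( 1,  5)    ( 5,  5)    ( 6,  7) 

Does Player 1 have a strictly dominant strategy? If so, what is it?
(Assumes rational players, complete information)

No strictly dominant strategy exists for Player 1

Work:
A strategy strictly dominates another if it gives a strictly higher payoff against every opponent action. Compare each pair of P1's strategies column-by-column:
  A vs B: [2 vs 5, 5 vs 6, 4 vs 1] → A does not strictly dominate B (column X: 2 ≤ 5)
  A vs C: [2 vs 1, 5 vs 5, 4 vs 6] → A does not strictly dominate C (column Y: 5 ≤ 5)
  B vs A: [5 vs 2, 6 vs 5, 1 vs 4] → B does not strictly dominate A (column Z: 1 ≤ 4)
  B vs C: [5 vs 1, 6 vs 5, 1 vs 6] → B does not strictly dominate C (column Z: 1 ≤ 6)
  C vs A: [1 vs 2, 5 vs 5, 6 vs 4] → C does not strictly dominate A (column X: 1 ≤ 2)
  C vs B: [1 vs 5, 5 vs 6, 6 vs 1] → C does not strictly dominate B (column X: 1 ≤ 5)
No single strategy strictly dominates all others → no strictly dominant strategy.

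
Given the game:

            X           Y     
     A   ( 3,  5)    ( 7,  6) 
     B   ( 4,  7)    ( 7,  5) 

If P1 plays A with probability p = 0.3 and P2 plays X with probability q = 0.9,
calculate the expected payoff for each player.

E[P1] = 4.03, E[P2] = 6.29

Work:
E[P1] = p·q·π₁(A,X) + p·(1-q)·π₁(A,Y) + (1-p)·q·π₁(B,X) + (1-p)·(1-q)·π₁(B,Y)
= 0.3·0.9·3 + 0.3·0.1·7 + 0.7·0.9·4 + 0.7·0.1·7
= 4.03

E[P2] = 6.29 (similar calculation)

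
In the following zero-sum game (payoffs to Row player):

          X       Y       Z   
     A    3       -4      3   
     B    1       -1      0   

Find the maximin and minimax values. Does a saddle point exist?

Maximin = -1, Minimax = -1, Saddle: True

Work:
Row minimums: [-4, -1] → maximin = -1
Column maximums: [3, -1, 3] → minimax = -1
Saddle point exists! Game value = -1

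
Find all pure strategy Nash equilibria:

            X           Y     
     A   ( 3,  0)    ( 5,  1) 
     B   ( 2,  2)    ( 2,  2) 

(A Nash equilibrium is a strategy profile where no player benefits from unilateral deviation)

Nash equilibrium: (A, Y)

Work:
Best responses:
  P1 vs X: payoffs [3, 2] → best response A (payoff 3)
  P1 vs Y: payoffs [5, 2] → best response A (payoff 5)
  P2 vs A: payoffs [0, 1] → best response Y (payoff 1)
  P2 vs B: payoffs [2, 2] → best response X/Y (payoff 2)
Mutual best responses: (A,Y) → Nash equilibria.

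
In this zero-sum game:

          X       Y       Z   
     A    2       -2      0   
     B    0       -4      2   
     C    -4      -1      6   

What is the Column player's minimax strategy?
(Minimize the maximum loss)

Column should play Y, value = -1

Work:
Column player minimizes Row's maximum payoff:
Column X: max payoff to Row = 2
Column Y: max payoff to Row = -1
Column Z: max payoff to Row = 6
Minimum is -1, achieved by column Y.
Minimax strategy: Y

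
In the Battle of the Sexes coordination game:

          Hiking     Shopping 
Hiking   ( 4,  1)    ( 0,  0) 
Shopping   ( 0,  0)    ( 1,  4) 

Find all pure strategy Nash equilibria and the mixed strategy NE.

Pure NE: (Hiking, Hiking) and (Shopping, Shopping); Mixed NE: p = 0.8, q = 0.2

Work:
Check pure NE:
(Hiking, Hiking): (4, 1) - no unilateral deviation beneficial
(Shopping, Shopping): (1, 4) - no unilateral deviation beneficial
Mixed NE: P1 plays Hiking with p = 0.8, P2 plays Hiking with q = 0.2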